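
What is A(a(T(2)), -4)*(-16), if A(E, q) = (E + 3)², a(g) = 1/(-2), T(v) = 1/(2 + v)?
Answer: -100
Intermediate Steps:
a(g) = -½
A(E, q) = (3 + E)²
A(a(T(2)), -4)*(-16) = (3 - ½)²*(-16) = (5/2)²*(-16) = (25/4)*(-16) = -100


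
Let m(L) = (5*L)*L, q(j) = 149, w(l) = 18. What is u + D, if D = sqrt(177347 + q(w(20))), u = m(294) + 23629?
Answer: 455809 + 2*sqrt(44374) ≈ 4.5623e+5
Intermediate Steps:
m(L) = 5*L**2
u = 455809 (u = 5*294**2 + 23629 = 5*86436 + 23629 = 432180 + 23629 = 455809)
D = 2*sqrt(44374) (D = sqrt(177347 + 149) = sqrt(177496) = 2*sqrt(44374) ≈ 421.30)
u + D = 455809 + 2*sqrt(44374)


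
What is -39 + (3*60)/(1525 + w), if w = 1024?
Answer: -99231/2549 ≈ -38.929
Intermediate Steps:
-39 + (3*60)/(1525 + w) = -39 + (3*60)/(1525 + 1024) = -39 + 180/2549 = -99231/2549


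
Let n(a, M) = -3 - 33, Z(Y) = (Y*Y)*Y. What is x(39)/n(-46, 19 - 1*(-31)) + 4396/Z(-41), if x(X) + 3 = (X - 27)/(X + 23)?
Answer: 363397/25638612 ≈ 0.014174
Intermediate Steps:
Z(Y) = Y³ (Z(Y) = Y²*Y = Y³)
n(a, M) = -36
x(X) = -3 + (-27 + X)/(23 + X) (x(X) = -3 + (X - 27)/(X + 23) = -3 + (-27 + X)/(23 + X))
x(39)/n(-46, 19 - 1*(-31)) + 4396/Z(-41) = (2*(-48 - 1*39)/(23 + 39))/(-36) + 4396/((-41)³) = (2*(-48 - 39)/62)*(-1/36) + 4396/(-68921) = (2*(1/62)*(-87))*(-1/36) + 4396*(-1/68921) = -87/31*(-1/36) - 4396/68921 = 29/372 - 4396/68921 = 363397/25638612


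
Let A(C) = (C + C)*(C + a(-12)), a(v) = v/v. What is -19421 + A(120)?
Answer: 9619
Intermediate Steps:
a(v) = 1
A(C) = 2*C*(1 + C) (A(C) = (C + C)*(C + 1) = (2*C)*(1 + C) = 2*C*(1 + C))
-19421 + A(120) = -19421 + 2*120*(1 + 120) = -19421 + 2*120*121 = -19421 + 29040 = 9619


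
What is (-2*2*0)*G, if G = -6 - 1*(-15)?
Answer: 0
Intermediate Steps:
G = 9 (G = -6 + 15 = 9)
(-2*2*0)*G = (-2*2*0)*9 = -4*0*9 = 0*9 = 0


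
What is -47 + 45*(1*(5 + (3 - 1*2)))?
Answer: 223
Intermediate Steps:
-47 + 45*(1*(5 + (3 - 1*2))) = -47 + 45*(1*(5 + (3 - 2))) = -47 + 45*(1*(5 + 1)) = -47 + 45*(1*6) = -47 + 45*6 = -47 + 270 = 223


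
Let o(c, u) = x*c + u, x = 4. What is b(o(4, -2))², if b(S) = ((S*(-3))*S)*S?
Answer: 67765824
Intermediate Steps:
o(c, u) = u + 4*c (o(c, u) = 4*c + u = u + 4*c)
b(S) = -3*S³ (b(S) = ((-3*S)*S)*S = (-3*S²)*S = -3*S³)
b(o(4, -2))² = (-3*(-2 + 4*4)³)² = (-3*(-2 + 16)³)² = (-3*14³)² = (-3*2744)² = (-8232)² = 67765824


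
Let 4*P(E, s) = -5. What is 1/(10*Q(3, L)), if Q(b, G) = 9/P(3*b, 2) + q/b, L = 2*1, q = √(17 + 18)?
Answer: -162/10789 - 15*√35/21578 ≈ -0.019128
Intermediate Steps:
q = √35 ≈ 5.9161
L = 2
P(E, s) = -5/4 (P(E, s) = (¼)*(-5) = -5/4)
Q(b, G) = -36/5 + √35/b (Q(b, G) = 9/(-5/4) + √35/b = 9*(-⅘) + √35/b = -36/5 + √35/b)
1/(10*Q(3, L)) = 1/(10*(-36/5 + √35/3)) = 1/(-72 + 10*√35/3)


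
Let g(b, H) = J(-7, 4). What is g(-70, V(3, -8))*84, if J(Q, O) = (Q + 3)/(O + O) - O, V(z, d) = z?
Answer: -378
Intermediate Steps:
J(Q, O) = -O + (3 + Q)/(2*O) (J(Q, O) = (3 + Q)/((2*O)) - O = (3 + Q)*(1/(2*O)) - O = (3 + Q)/(2*O) - O = -O + (3 + Q)/(2*O))
g(b, H) = -9/2 (g(b, H) = (½)*(3 - 7 - 2*4²)/4 = (½)*(¼)*(3 - 7 - 2*16) = (½)*(¼)*(3 - 7 - 32) = (½)*(¼)*(-36) = -9/2)
g(-70, V(3, -8))*84 = -9/2*84 = -378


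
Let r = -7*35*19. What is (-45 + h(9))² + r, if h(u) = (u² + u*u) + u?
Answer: 11221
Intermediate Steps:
h(u) = u + 2*u² (h(u) = (u² + u²) + u = 2*u² + u = u + 2*u²)
r = -4655 (r = -245*19 = -4655)
(-45 + h(9))² + r = (-45 + 9*(1 + 2*9))² - 4655 = (-45 + 9*(1 + 18))² - 4655 = (-45 + 9*19)² - 4655 = (-45 + 171)² - 4655 = 126² - 4655 = 15876 - 4655 = 11221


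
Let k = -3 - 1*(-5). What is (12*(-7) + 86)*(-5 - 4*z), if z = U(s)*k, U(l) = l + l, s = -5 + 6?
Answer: -42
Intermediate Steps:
k = 2 (k = -3 + 5 = 2)
s = 1
U(l) = 2*l
z = 4 (z = (2*1)*2 = 2*2 = 4)
(12*(-7) + 86)*(-5 - 4*z) = (12*(-7) + 86)*(-5 - 4*4) = (-84 + 86)*(-5 - 16) = 2*(-21) = -42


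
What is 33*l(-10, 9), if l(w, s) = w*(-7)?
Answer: 2310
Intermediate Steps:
l(w, s) = -7*w
33*l(-10, 9) = 33*(-7*(-10)) = 33*70 = 2310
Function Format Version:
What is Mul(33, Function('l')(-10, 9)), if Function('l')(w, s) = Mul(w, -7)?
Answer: 2310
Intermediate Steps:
Function('l')(w, s) = Mul(-7, w)
Mul(33, Function('l')(-10, 9)) = Mul(33, Mul(-7, -10)) = Mul(33, 70) = 2310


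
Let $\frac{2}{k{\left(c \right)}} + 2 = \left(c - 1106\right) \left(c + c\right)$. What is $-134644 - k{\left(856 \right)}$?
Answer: $- \frac{28813950643}{214001} \approx -1.3464 \cdot 10^{5}$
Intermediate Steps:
$k{\left(c \right)} = \frac{2}{-2 + 2 c \left(-1106 + c\right)}$ ($k{\left(c \right)} = \frac{2}{-2 + \left(c - 1106\right) \left(c + c\right)} = \frac{2}{-2 + \left(-1106 + c\right) 2 c} = \frac{2}{-2 + 2 c \left(-1106 + c\right)}$)
$-134644 - k{\left(856 \right)} = -134644 - \frac{1}{-1 + 856^{2} - 946736} = -134644 - \frac{1}{-1 + 732736 - 946736} = -134644 - \frac{1}{-214001} = -134644 - - \frac{1}{214001} = -134644 + \frac{1}{214001} = - \frac{28813950643}{214001}$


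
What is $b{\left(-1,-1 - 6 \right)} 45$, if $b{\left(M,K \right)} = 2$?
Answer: $90$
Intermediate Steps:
$b{\left(-1,-1 - 6 \right)} 45 = 2 \cdot 45 = 90$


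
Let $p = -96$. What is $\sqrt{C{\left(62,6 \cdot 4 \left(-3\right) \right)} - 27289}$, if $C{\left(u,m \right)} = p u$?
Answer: $i \sqrt{33241} \approx 182.32 i$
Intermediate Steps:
$C{\left(u,m \right)} = - 96 u$
$\sqrt{C{\left(62,6 \cdot 4 \left(-3\right) \right)} - 27289} = \sqrt{\left(-96\right) 62 - 27289} = \sqrt{-5952 - 27289} = \sqrt{-33241} = i \sqrt{33241}$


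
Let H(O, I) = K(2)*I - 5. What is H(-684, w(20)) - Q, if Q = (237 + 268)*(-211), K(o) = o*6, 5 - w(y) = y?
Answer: 106370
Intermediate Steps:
w(y) = 5 - y
K(o) = 6*o
H(O, I) = -5 + 12*I (H(O, I) = (6*2)*I - 5 = 12*I - 5 = -5 + 12*I)
Q = -106555 (Q = 505*(-211) = -106555)
H(-684, w(20)) - Q = (-5 + 12*(5 - 1*20)) - 1*(-106555) = (-5 + 12*(5 - 20)) + 106555 = (-5 + 12*(-15)) + 106555 = (-5 - 180) + 106555 = -185 + 106555 = 106370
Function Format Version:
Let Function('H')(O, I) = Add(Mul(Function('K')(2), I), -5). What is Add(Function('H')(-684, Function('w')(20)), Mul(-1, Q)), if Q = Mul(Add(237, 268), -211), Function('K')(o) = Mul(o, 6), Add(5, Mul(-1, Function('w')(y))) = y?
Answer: 106370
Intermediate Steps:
Function('w')(y) = Add(5, Mul(-1, y))
Function('K')(o) = Mul(6, o)
Function('H')(O, I) = Add(-5, Mul(12, I)) (Function('H')(O, I) = Add(Mul(Mul(6, 2), I), -5) = Add(Mul(12, I), -5) = Add(-5, Mul(12, I)))
Q = -106555 (Q = Mul(505, -211) = -106555)
Add(Function('H')(-684, Function('w')(20)), Mul(-1, Q)) = Add(Add(-5, Mul(12, Add(5, Mul(-1, 20)))), Mul(-1, -106555)) = Add(Add(-5, Mul(12, Add(5, -20))), 106555) = Add(Add(-5, Mul(12, -15)), 106555) = Add(Add(-5, -180), 106555) = Add(-185, 106555) = 106370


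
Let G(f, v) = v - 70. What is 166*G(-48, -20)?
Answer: -14940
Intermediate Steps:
G(f, v) = -70 + v
166*G(-48, -20) = 166*(-70 - 20) = 166*(-90) = -14940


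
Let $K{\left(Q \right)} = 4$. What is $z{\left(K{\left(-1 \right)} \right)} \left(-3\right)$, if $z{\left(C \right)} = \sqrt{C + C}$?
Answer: $- 6 \sqrt{2} \approx -8.4853$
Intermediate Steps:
$z{\left(C \right)} = \sqrt{2} \sqrt{C}$ ($z{\left(C \right)} = \sqrt{2 C} = \sqrt{2} \sqrt{C}$)
$z{\left(K{\left(-1 \right)} \right)} \left(-3\right) = \sqrt{2} \sqrt{4} \left(-3\right) = \sqrt{2} \cdot 2 \left(-3\right) = 2 \sqrt{2} \left(-3\right) = - 6 \sqrt{2}$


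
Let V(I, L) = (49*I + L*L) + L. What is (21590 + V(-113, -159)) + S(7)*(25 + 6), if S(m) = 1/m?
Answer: 288256/7 ≈ 41179.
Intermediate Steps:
V(I, L) = L + L**2 + 49*I (V(I, L) = (49*I + L**2) + L = (L**2 + 49*I) + L = L + L**2 + 49*I)
(21590 + V(-113, -159)) + S(7)*(25 + 6) = (21590 + (-159 + (-159)**2 + 49*(-113))) + (25 + 6)/7 = (21590 + (-159 + 25281 - 5537)) + (1/7)*31 = (21590 + 19585) + 31/7 = 41175 + 31/7 = 288256/7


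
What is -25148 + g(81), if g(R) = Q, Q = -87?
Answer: -25235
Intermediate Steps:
g(R) = -87
-25148 + g(81) = -25148 - 87 = -25235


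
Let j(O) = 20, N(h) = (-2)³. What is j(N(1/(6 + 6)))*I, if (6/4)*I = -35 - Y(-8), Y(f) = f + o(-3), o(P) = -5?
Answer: -880/3 ≈ -293.33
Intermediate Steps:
N(h) = -8
Y(f) = -5 + f (Y(f) = f - 5 = -5 + f)
I = -44/3 (I = 2*(-35 - (-5 - 8))/3 = 2*(-35 - 1*(-13))/3 = 2*(-35 + 13)/3 = (⅔)*(-22) = -44/3 ≈ -14.667)
j(N(1/(6 + 6)))*I = 20*(-44/3) = -880/3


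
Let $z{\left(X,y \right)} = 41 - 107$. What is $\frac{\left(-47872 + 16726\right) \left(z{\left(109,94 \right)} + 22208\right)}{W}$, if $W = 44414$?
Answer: $- \frac{344817366}{22207} \approx -15527.0$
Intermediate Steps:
$z{\left(X,y \right)} = -66$
$\frac{\left(-47872 + 16726\right) \left(z{\left(109,94 \right)} + 22208\right)}{W} = \frac{\left(-47872 + 16726\right) \left(-66 + 22208\right)}{44414} = \left(-31146\right) 22142 \cdot \frac{1}{44414} = \left(-689634732\right) \frac{1}{44414} = - \frac{344817366}{22207}$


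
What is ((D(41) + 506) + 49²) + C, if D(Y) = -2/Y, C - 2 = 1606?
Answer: 185113/41 ≈ 4515.0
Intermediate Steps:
C = 1608 (C = 2 + 1606 = 1608)
((D(41) + 506) + 49²) + C = ((-2/41 + 506) + 49²) + 1608 = ((-2*1/41 + 506) + 2401) + 1608 = ((-2/41 + 506) + 2401) + 1608 = (20744/41 + 2401) + 1608 = 119185/41 + 1608 = 185113/41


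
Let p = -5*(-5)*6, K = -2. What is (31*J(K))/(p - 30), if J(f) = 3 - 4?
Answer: -31/120 ≈ -0.25833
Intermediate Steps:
J(f) = -1
p = 150 (p = 25*6 = 150)
(31*J(K))/(p - 30) = (31*(-1))/(150 - 30) = -31/120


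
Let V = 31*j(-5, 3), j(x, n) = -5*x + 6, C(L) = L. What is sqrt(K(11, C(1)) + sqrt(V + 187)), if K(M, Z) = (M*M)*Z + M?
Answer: sqrt(132 + 2*sqrt(287)) ≈ 12.880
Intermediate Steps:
j(x, n) = 6 - 5*x
K(M, Z) = M + Z*M**2 (K(M, Z) = M**2*Z + M = Z*M**2 + M = M + Z*M**2)
V = 961 (V = 31*(6 - 5*(-5)) = 31*(6 + 25) = 31*31 = 961)
sqrt(K(11, C(1)) + sqrt(V + 187)) = sqrt(11*(1 + 11*1) + sqrt(961 + 187)) = sqrt(11*(1 + 11) + sqrt(1148)) = sqrt(11*12 + 2*sqrt(287)) = sqrt(132 + 2*sqrt(287))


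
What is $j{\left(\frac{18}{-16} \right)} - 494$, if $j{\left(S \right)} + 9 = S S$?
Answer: $- \frac{32111}{64} \approx -501.73$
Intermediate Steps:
$j{\left(S \right)} = -9 + S^{2}$ ($j{\left(S \right)} = -9 + S S = -9 + S^{2}$)
$j{\left(\frac{18}{-16} \right)} - 494 = \left(-9 + \left(\frac{18}{-16}\right)^{2}\right) - 494 = \left(-9 + \left(18 \left(- \frac{1}{16}\right)\right)^{2}\right) - 494 = \left(-9 + \left(- \frac{9}{8}\right)^{2}\right) - 494 = \left(-9 + \frac{81}{64}\right) - 494 = - \frac{495}{64} - 494 = - \frac{32111}{64}$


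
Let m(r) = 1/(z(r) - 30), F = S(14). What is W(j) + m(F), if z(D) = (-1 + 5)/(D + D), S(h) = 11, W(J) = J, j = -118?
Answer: -38715/328 ≈ -118.03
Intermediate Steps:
z(D) = 2/D (z(D) = 4/((2*D)) = 4*(1/(2*D)) = 2/D)
F = 11
m(r) = 1/(-30 + 2/r) (m(r) = 1/(2/r - 30) = 1/(-30 + 2/r))
W(j) + m(F) = -118 - 1*11/(-2 + 30*11) = -118 - 1*11/(-2 + 330) = -118 - 1*11/328 = -118 - 1*11*1/328 = -118 - 11/328 = -38715/328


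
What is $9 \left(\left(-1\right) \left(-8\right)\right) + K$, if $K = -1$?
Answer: $71$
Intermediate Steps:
$9 \left(\left(-1\right) \left(-8\right)\right) + K = 9 \left(\left(-1\right) \left(-8\right)\right) - 1 = 9 \cdot 8 - 1 = 72 - 1 = 71$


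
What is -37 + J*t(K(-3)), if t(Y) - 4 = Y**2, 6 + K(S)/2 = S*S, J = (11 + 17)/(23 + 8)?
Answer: -27/31 ≈ -0.87097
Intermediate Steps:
J = 28/31 ≈ 0.90323
K(S) = -12 + 2*S**2 (K(S) = -12 + 2*(S*S) = -12 + 2*S**2)
t(Y) = 4 + Y**2
-37 + J*t(K(-3)) = -37 + 28*(4 + (-12 + 2*(-3)**2)**2)/31 = -37 + 28*(4 + (-12 + 2*9)**2)/31 = -37 + 28*(4 + (-12 + 18)**2)/31 = -37 + 28*(4 + 6**2)/31 = -37 + 28*(4 + 36)/31 = -37 + (28/31)*40 = -37 + 1120/31 = -27/31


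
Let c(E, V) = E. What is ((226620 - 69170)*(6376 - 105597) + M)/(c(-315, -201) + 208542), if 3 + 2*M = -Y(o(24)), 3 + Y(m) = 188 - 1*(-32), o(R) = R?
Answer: -15622346560/208227 ≈ -75026.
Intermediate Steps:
Y(m) = 217 (Y(m) = -3 + (188 - 1*(-32)) = -3 + (188 + 32) = -3 + 220 = 217)
M = -110 (M = -3/2 + (-1*217)/2 = -3/2 + (1/2)*(-217) = -3/2 - 217/2 = -110)
((226620 - 69170)*(6376 - 105597) + M)/(c(-315, -201) + 208542) = ((226620 - 69170)*(6376 - 105597) - 110)/(-315 + 208542) = (157450*(-99221) - 110)/208227 = (-15622346450 - 110)*(1/208227) = -15622346560*1/208227 = -15622346560/208227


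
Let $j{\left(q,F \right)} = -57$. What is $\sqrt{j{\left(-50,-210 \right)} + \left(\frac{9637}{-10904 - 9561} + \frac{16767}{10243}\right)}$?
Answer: $\frac{i \sqrt{2453445529823743745}}{209622995} \approx 7.4722 i$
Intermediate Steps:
$\sqrt{j{\left(-50,-210 \right)} + \left(\frac{9637}{-10904 - 9561} + \frac{16767}{10243}\right)} = \sqrt{-57 + \left(\frac{9637}{-10904 - 9561} + \frac{16767}{10243}\right)} = \sqrt{-57 + \left(\frac{9637}{-20465} + 16767 \cdot \frac{1}{10243}\right)} = \sqrt{-57 + \left(9637 \left(- \frac{1}{20465}\right) + \frac{16767}{10243}\right)} = \sqrt{-57 + \left(- \frac{9637}{20465} + \frac{16767}{10243}\right)} = \sqrt{-57 + \frac{244424864}{209622995}} = \sqrt{- \frac{11704085851}{209622995}} = \frac{i \sqrt{2453445529823743745}}{209622995}$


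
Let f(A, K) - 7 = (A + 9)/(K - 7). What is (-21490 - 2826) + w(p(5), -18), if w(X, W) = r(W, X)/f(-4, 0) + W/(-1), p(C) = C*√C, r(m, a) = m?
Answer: -534619/22 ≈ -24301.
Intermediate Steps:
f(A, K) = 7 + (9 + A)/(-7 + K) (f(A, K) = 7 + (A + 9)/(K - 7) = 7 + (9 + A)/(-7 + K))
p(C) = C^(3/2)
w(X, W) = -37*W/44 (w(X, W) = W/(((-40 - 4 + 7*0)/(-7 + 0))) + W/(-1) = W/(((-40 - 4 + 0)/(-7))) + W*(-1) = W/((-⅐*(-44))) - W = W/(44/7) - W = W*(7/44) - W = 7*W/44 - W = -37*W/44)
(-21490 - 2826) + w(p(5), -18) = (-21490 - 2826) - 37/44*(-18) = -24316 + 333/22 = -534619/22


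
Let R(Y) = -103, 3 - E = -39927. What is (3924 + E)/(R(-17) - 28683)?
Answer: -21927/14393 ≈ -1.5234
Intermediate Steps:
E = 39930 (E = 3 - 1*(-39927) = 3 + 39927 = 39930)
(3924 + E)/(R(-17) - 28683) = (3924 + 39930)/(-103 - 28683) = 43854/(-28786) = 43854*(-1/28786) = -21927/14393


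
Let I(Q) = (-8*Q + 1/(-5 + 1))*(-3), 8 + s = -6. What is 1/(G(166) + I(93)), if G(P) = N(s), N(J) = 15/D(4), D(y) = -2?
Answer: 4/8901 ≈ 0.00044939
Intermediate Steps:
s = -14 (s = -8 - 6 = -14)
N(J) = -15/2 (N(J) = 15/(-2) = 15*(-½) = -15/2)
G(P) = -15/2
I(Q) = ¾ + 24*Q (I(Q) = (-8*Q + 1/(-4))*(-3) = (-8*Q - ¼)*(-3) = (-¼ - 8*Q)*(-3) = ¾ + 24*Q)
1/(G(166) + I(93)) = 1/(-15/2 + (¾ + 24*93)) = 1/(-15/2 + (¾ + 2232)) = 1/(-15/2 + 8931/4) = 1/(8901/4) = 4/8901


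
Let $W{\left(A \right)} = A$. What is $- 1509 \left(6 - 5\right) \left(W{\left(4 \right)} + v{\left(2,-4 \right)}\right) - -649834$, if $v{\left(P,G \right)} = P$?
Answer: $640780$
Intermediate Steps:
$- 1509 \left(6 - 5\right) \left(W{\left(4 \right)} + v{\left(2,-4 \right)}\right) - -649834 = - 1509 \left(6 - 5\right) \left(4 + 2\right) - -649834 = - 1509 \left(6 - 5\right) 6 + 649834 = - 1509 \cdot 1 \cdot 6 + 649834 = \left(-1509\right) 6 + 649834 = -9054 + 649834 = 640780$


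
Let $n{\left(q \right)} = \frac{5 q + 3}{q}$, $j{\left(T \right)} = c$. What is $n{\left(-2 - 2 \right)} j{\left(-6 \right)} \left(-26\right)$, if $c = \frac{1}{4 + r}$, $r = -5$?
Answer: $\frac{221}{2} \approx 110.5$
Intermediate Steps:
$c = -1$ ($c = \frac{1}{4 - 5} = \frac{1}{-1} = -1$)
$j{\left(T \right)} = -1$
$n{\left(q \right)} = \frac{3 + 5 q}{q}$
$n{\left(-2 - 2 \right)} j{\left(-6 \right)} \left(-26\right) = \left(5 + \frac{3}{-2 - 2}\right) \left(-1\right) \left(-26\right) = \left(5 + \frac{3}{-4}\right) \left(-1\right) \left(-26\right) = \left(5 + 3 \left(- \frac{1}{4}\right)\right) \left(-1\right) \left(-26\right) = \left(5 - \frac{3}{4}\right) \left(-1\right) \left(-26\right) = \frac{17}{4} \left(-1\right) \left(-26\right) = \left(- \frac{17}{4}\right) \left(-26\right) = \frac{221}{2}$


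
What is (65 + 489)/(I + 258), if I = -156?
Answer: 277/51 ≈ 5.4314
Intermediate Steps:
(65 + 489)/(I + 258) = (65 + 489)/(-156 + 258) = 554/102 = 554*(1/102) = 277/51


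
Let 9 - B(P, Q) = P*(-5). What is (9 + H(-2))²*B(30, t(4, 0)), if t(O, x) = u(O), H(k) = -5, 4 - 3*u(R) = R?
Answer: 2544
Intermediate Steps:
u(R) = 4/3 - R/3
t(O, x) = 4/3 - O/3
B(P, Q) = 9 + 5*P (B(P, Q) = 9 - P*(-5) = 9 - (-5)*P = 9 + 5*P)
(9 + H(-2))²*B(30, t(4, 0)) = (9 - 5)²*(9 + 5*30) = 4²*(9 + 150) = 16*159 = 2544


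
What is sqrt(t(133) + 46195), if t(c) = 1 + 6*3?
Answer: sqrt(46214) ≈ 214.97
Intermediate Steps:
t(c) = 19 (t(c) = 1 + 18 = 19)
sqrt(t(133) + 46195) = sqrt(19 + 46195) = sqrt(46214)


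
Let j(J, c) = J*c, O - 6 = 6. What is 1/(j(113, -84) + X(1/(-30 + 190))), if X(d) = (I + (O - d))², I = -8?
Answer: -25600/242586879 ≈ -0.00010553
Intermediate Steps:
O = 12 (O = 6 + 6 = 12)
X(d) = (4 - d)² (X(d) = (-8 + (12 - d))² = (4 - d)²)
1/(j(113, -84) + X(1/(-30 + 190))) = 1/(113*(-84) + (-4 + 1/(-30 + 190))²) = 1/(-9492 + (-4 + 1/160)²) = 1/(-9492 + (-639/160)²) = 1/(-9492 + 408321/25600) = 1/(-242586879/25600) = -25600/242586879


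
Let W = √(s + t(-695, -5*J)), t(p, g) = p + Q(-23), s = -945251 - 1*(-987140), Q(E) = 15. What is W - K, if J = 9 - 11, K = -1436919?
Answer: 1437122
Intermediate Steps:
J = -2
s = 41889 (s = -945251 + 987140 = 41889)
t(p, g) = 15 + p (t(p, g) = p + 15 = 15 + p)
W = 203 (W = √(41889 + (15 - 695)) = √(41889 - 680) = √41209 = 203)
W - K = 203 - 1*(-1436919) = 203 + 1436919 = 1437122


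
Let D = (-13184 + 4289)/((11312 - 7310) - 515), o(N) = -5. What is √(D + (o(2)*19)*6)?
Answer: I*√6961743195/3487 ≈ 23.928*I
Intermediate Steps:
D = -8895/3487 (D = -8895/(4002 - 515) = -8895/3487 ≈ -2.5509)
√(D + (o(2)*19)*6) = √(-8895/3487 - 5*19*6) = √(-8895/3487 - 95*6) = √(-8895/3487 - 570) = √(-1996485/3487) = I*√6961743195/3487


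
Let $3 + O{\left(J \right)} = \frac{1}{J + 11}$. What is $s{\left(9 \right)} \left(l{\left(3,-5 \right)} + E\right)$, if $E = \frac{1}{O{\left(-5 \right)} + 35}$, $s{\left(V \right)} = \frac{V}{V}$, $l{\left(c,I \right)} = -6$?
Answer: $- \frac{1152}{193} \approx -5.9689$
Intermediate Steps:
$s{\left(V \right)} = 1$
$O{\left(J \right)} = -3 + \frac{1}{11 + J}$ ($O{\left(J \right)} = -3 + \frac{1}{J + 11} = -3 + \frac{1}{11 + J}$)
$E = \frac{6}{193}$ ($E = \frac{1}{\frac{-32 - -15}{11 - 5} + 35} = \frac{1}{\frac{-32 + 15}{6} + 35} = \frac{1}{\frac{1}{6} \left(-17\right) + 35} = \frac{1}{- \frac{17}{6} + 35} = \frac{1}{\frac{193}{6}} = \frac{6}{193} \approx 0.031088$)
$s{\left(9 \right)} \left(l{\left(3,-5 \right)} + E\right) = 1 \left(-6 + \frac{6}{193}\right) = 1 \left(- \frac{1152}{193}\right) = - \frac{1152}{193}$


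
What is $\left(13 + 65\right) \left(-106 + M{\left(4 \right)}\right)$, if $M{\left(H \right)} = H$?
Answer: $-7956$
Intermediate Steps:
$\left(13 + 65\right) \left(-106 + M{\left(4 \right)}\right) = \left(13 + 65\right) \left(-106 + 4\right) = 78 \left(-102\right) = -7956$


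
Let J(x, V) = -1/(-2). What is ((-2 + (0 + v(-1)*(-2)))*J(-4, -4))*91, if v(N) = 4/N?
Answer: 273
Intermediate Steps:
J(x, V) = ½ (J(x, V) = -1*(-½) = ½)
((-2 + (0 + v(-1)*(-2)))*J(-4, -4))*91 = ((-2 + (0 + (4/(-1))*(-2)))*(½))*91 = ((-2 + (0 + (4*(-1))*(-2)))*(½))*91 = ((-2 + (0 - 4*(-2)))*(½))*91 = ((-2 + (0 + 8))*(½))*91 = ((-2 + 8)*(½))*91 = (6*(½))*91 = 3*91 = 273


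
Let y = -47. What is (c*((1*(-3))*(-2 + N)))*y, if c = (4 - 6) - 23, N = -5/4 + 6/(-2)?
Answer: 88125/4 ≈ 22031.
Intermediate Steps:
N = -17/4 (N = -5*¼ + 6*(-½) = -5/4 - 3 = -17/4 ≈ -4.2500)
c = -25 (c = -2 - 23 = -25)
(c*((1*(-3))*(-2 + N)))*y = -25*1*(-3)*(-2 - 17/4)*(-47) = -(-75)*(-25)/4*(-47) = -25*75/4*(-47) = -1875/4*(-47) = 88125/4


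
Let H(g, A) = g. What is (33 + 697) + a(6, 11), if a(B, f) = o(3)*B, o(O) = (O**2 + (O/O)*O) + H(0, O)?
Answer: 802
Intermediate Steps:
o(O) = O + O**2 (o(O) = (O**2 + (O/O)*O) + 0 = (O**2 + 1*O) + 0 = (O**2 + O) + 0 = (O + O**2) + 0 = O + O**2)
a(B, f) = 12*B (a(B, f) = (3*(1 + 3))*B = (3*4)*B = 12*B)
(33 + 697) + a(6, 11) = (33 + 697) + 12*6 = 730 + 72 = 802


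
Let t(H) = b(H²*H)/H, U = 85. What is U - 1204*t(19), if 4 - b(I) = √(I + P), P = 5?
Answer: -3201/19 + 4816*√429/19 ≈ 5081.6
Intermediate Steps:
b(I) = 4 - √(5 + I) (b(I) = 4 - √(I + 5) = 4 - √(5 + I))
t(H) = (4 - √(5 + H³))/H (t(H) = (4 - √(5 + H²*H))/H = (4 - √(5 + H³))/H)
U - 1204*t(19) = 85 - 1204*(4 - √(5 + 19³))/19 = 85 - 1204*(4 - √(5 + 6859))/19 = 85 - 1204*(4 - √6864)/19 = 85 - 1204*(4 - 4*√429)/19 = 85 - 1204*(4/19 - 4*√429/19) = 85 + (-4816/19 + 4816*√429/19) = -3201/19 + 4816*√429/19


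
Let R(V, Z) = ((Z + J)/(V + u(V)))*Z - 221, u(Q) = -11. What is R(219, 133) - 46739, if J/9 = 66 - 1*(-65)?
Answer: -599574/13 ≈ -46121.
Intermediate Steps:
J = 1179 (J = 9*(66 - 1*(-65)) = 9*(66 + 65) = 9*131 = 1179)
R(V, Z) = -221 + Z*(1179 + Z)/(-11 + V) (R(V, Z) = ((Z + 1179)/(V - 11))*Z - 221 = ((1179 + Z)/(-11 + V))*Z - 221 = Z*(1179 + Z)/(-11 + V) - 221 = -221 + Z*(1179 + Z)/(-11 + V))
R(219, 133) - 46739 = (2431 + 133² - 221*219 + 1179*133)/(-11 + 219) - 46739 = (2431 + 17689 - 48399 + 156807)/208 - 46739 = (1/208)*128528 - 46739 = 8033/13 - 46739 = -599574/13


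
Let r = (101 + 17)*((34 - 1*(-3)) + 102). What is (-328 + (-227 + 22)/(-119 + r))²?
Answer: 28526590778841/265136089 ≈ 1.0759e+5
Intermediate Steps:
r = 16402 (r = 118*((34 + 3) + 102) = 118*(37 + 102) = 118*139 = 16402)
(-328 + (-227 + 22)/(-119 + r))² = (-328 + (-227 + 22)/(-119 + 16402))² = (-328 - 205/16283)² = (-5341029/16283)² = 28526590778841/265136089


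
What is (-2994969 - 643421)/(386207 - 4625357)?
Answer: 363839/423915 ≈ 0.85828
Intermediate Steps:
(-2994969 - 643421)/(386207 - 4625357) = -3638390/(-4239150) = -3638390*(-1/4239150) = 363839/423915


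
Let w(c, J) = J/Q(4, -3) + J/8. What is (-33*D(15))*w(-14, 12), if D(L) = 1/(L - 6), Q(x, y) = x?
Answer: -33/2 ≈ -16.500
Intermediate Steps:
D(L) = 1/(-6 + L)
w(c, J) = 3*J/8 (w(c, J) = J/4 + J/8 = 3*J/8)
(-33*D(15))*w(-14, 12) = (-33/(-6 + 15))*((3/8)*12) = -33/9*(9/2) = -33*⅑*(9/2) = -11/3*9/2 = -33/2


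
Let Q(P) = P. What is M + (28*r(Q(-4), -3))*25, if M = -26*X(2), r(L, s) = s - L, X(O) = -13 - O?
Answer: 1090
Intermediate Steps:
M = 390 (M = -26*(-13 - 1*2) = -26*(-13 - 2) = -26*(-15) = 390)
M + (28*r(Q(-4), -3))*25 = 390 + (28*(-3 - 1*(-4)))*25 = 390 + (28*(-3 + 4))*25 = 390 + (28*1)*25 = 390 + 28*25 = 390 + 700 = 1090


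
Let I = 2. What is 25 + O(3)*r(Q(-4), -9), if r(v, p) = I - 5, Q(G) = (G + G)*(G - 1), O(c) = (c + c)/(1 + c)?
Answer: 41/2 ≈ 20.500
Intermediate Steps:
O(c) = 2*c/(1 + c) (O(c) = (2*c)/(1 + c) = 2*c/(1 + c))
Q(G) = 2*G*(-1 + G) (Q(G) = (2*G)*(-1 + G) = 2*G*(-1 + G))
r(v, p) = -3 (r(v, p) = 2 - 5 = -3)
25 + O(3)*r(Q(-4), -9) = 25 + (2*3/(1 + 3))*(-3) = 25 + (2*3/4)*(-3) = 25 + (2*3*(¼))*(-3) = 25 + (3/2)*(-3) = 25 - 9/2 = 41/2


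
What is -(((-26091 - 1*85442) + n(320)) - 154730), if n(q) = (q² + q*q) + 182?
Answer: 61281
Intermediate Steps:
n(q) = 182 + 2*q² (n(q) = (q² + q²) + 182 = 2*q² + 182 = 182 + 2*q²)
-(((-26091 - 1*85442) + n(320)) - 154730) = -(((-26091 - 1*85442) + (182 + 2*320²)) - 154730) = -(((-26091 - 85442) + (182 + 2*102400)) - 154730) = -((-111533 + (182 + 204800)) - 154730) = -((-111533 + 204982) - 154730) = -(93449 - 154730) = -1*(-61281) = 61281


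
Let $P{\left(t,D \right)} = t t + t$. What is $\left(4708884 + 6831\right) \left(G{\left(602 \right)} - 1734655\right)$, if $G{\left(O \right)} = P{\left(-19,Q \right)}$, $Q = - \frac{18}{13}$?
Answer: $-8178525828795$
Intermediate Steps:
$Q = - \frac{18}{13}$ ($Q = \left(-18\right) \frac{1}{13} = - \frac{18}{13} \approx -1.3846$)
$P{\left(t,D \right)} = t + t^{2}$ ($P{\left(t,D \right)} = t^{2} + t = t + t^{2}$)
$G{\left(O \right)} = 342$ ($G{\left(O \right)} = - 19 \left(1 - 19\right) = \left(-19\right) \left(-18\right) = 342$)
$\left(4708884 + 6831\right) \left(G{\left(602 \right)} - 1734655\right) = \left(4708884 + 6831\right) \left(342 - 1734655\right) = 4715715 \left(-1734313\right) = -8178525828795$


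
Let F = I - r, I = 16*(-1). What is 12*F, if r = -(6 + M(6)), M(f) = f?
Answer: -48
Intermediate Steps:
I = -16
r = -12 (r = -(6 + 6) = -1*12 = -12)
F = -4 (F = -16 - 1*(-12) = -16 + 12 = -4)
12*F = 12*(-4) = -48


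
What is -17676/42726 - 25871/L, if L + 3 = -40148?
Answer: 65942545/285915271 ≈ 0.23064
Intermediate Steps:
L = -40151 (L = -3 - 40148 = -40151)
-17676/42726 - 25871/L = -17676/42726 - 25871/(-40151) = -17676*1/42726 - 25871*(-1/40151) = -2946/7121 + 25871/40151 = 65942545/285915271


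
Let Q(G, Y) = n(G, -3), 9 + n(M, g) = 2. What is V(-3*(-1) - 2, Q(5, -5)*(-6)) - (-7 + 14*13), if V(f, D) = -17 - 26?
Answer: -218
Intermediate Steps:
n(M, g) = -7 (n(M, g) = -9 + 2 = -7)
Q(G, Y) = -7
V(f, D) = -43
V(-3*(-1) - 2, Q(5, -5)*(-6)) - (-7 + 14*13) = -43 - (-7 + 14*13) = -43 - (-7 + 182) = -43 - 1*175 = -43 - 175 = -218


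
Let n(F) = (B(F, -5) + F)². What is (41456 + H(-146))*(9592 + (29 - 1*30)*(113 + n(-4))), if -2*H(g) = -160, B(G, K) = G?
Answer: 391061440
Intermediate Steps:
H(g) = 80 (H(g) = -½*(-160) = 80)
n(F) = 4*F² (n(F) = (F + F)² = (2*F)² = 4*F²)
(41456 + H(-146))*(9592 + (29 - 1*30)*(113 + n(-4))) = (41456 + 80)*(9592 + (29 - 1*30)*(113 + 4*(-4)²)) = 41536*(9592 + (29 - 30)*(113 + 4*16)) = 41536*(9592 - (113 + 64)) = 41536*(9592 - 1*177) = 41536*(9592 - 177) = 41536*9415 = 391061440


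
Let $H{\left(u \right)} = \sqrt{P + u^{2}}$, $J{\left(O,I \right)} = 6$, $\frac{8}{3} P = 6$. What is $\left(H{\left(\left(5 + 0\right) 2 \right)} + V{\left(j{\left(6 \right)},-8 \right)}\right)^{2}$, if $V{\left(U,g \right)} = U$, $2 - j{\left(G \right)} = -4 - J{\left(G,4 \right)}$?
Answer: $\frac{\left(24 + \sqrt{409}\right)^{2}}{4} \approx 488.94$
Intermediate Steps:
$P = \frac{9}{4}$ ($P = \frac{3}{8} \cdot 6 = \frac{9}{4} \approx 2.25$)
$j{\left(G \right)} = 12$ ($j{\left(G \right)} = 2 - \left(-4 - 6\right) = 2 - -10 = 2 + 10 = 12$)
$H{\left(u \right)} = \sqrt{\frac{9}{4} + u^{2}}$
$\left(H{\left(\left(5 + 0\right) 2 \right)} + V{\left(j{\left(6 \right)},-8 \right)}\right)^{2} = \left(\frac{\sqrt{9 + 4 \left(\left(5 + 0\right) 2\right)^{2}}}{2} + 12\right)^{2} = \left(\frac{\sqrt{9 + 4 \left(5 \cdot 2\right)^{2}}}{2} + 12\right)^{2} = \left(\frac{\sqrt{9 + 4 \cdot 10^{2}}}{2} + 12\right)^{2} = \left(\frac{\sqrt{9 + 4 \cdot 100}}{2} + 12\right)^{2} = \left(\frac{\sqrt{9 + 400}}{2} + 12\right)^{2} = \left(\frac{\sqrt{409}}{2} + 12\right)^{2} = \left(12 + \frac{\sqrt{409}}{2}\right)^{2}$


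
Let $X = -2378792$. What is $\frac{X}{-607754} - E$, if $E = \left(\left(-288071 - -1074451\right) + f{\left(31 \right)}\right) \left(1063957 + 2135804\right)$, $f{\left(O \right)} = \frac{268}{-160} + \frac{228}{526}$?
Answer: $- \frac{8043830020591846903063}{3196786040} \approx -2.5162 \cdot 10^{12}$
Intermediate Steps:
$f{\left(O \right)} = - \frac{13061}{10520}$ ($f{\left(O \right)} = 268 \left(- \frac{1}{160}\right) + 228 \cdot \frac{1}{526} = - \frac{67}{40} + \frac{114}{263} = - \frac{13061}{10520}$)
$E = \frac{26470677348415179}{10520}$ ($E = \left(\left(-288071 - -1074451\right) - \frac{13061}{10520}\right) \left(1063957 + 2135804\right) = \left(\left(-288071 + 1074451\right) - \frac{13061}{10520}\right) 3199761 = \left(786380 - \frac{13061}{10520}\right) 3199761 = \frac{8272704539}{10520} \cdot 3199761 = \frac{26470677348415179}{10520} \approx 2.5162 \cdot 10^{12}$)
$\frac{X}{-607754} - E = - \frac{2378792}{-607754} - \frac{26470677348415179}{10520} = \left(-2378792\right) \left(- \frac{1}{607754}\right) - \frac{26470677348415179}{10520} = \frac{1189396}{303877} - \frac{26470677348415179}{10520} = - \frac{8043830020591846903063}{3196786040}$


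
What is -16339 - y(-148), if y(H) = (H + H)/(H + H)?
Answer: -16340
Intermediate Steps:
y(H) = 1 (y(H) = (2*H)/((2*H)) = (2*H)*(1/(2*H)) = 1)
-16339 - y(-148) = -16339 - 1*1 = -16339 - 1 = -16340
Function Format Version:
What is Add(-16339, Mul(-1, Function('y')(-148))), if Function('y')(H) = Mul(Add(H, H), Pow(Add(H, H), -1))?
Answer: -16340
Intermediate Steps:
Function('y')(H) = 1 (Function('y')(H) = Mul(Mul(2, H), Pow(Mul(2, H), -1)) = Mul(Mul(2, H), Mul(Rational(1, 2), Pow(H, -1))) = 1)
Add(-16339, Mul(-1, Function('y')(-148))) = Add(-16339, Mul(-1, 1)) = Add(-16339, -1) = -16340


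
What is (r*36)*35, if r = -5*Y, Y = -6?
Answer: 37800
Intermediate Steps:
r = 30 (r = -5*(-6) = 30)
(r*36)*35 = (30*36)*35 = 1080*35 = 37800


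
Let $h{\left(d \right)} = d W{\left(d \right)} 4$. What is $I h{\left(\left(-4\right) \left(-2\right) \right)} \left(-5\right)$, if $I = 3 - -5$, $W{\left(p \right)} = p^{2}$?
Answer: $-81920$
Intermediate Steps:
$I = 8$ ($I = 3 + 5 = 8$)
$h{\left(d \right)} = 4 d^{3}$ ($h{\left(d \right)} = d d^{2} \cdot 4 = d^{3} \cdot 4 = 4 d^{3}$)
$I h{\left(\left(-4\right) \left(-2\right) \right)} \left(-5\right) = 8 \cdot 4 \left(\left(-4\right) \left(-2\right)\right)^{3} \left(-5\right) = 8 \cdot 4 \cdot 8^{3} \left(-5\right) = 8 \cdot 4 \cdot 512 \left(-5\right) = 8 \cdot 2048 \left(-5\right) = 16384 \left(-5\right) = -81920$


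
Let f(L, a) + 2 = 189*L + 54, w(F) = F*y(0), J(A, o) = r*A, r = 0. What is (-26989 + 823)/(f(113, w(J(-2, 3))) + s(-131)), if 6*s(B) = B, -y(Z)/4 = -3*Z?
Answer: -156996/128323 ≈ -1.2234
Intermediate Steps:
y(Z) = 12*Z (y(Z) = -(-12)*Z = 12*Z)
J(A, o) = 0 (J(A, o) = 0*A = 0)
w(F) = 0 (w(F) = F*(12*0) = F*0 = 0)
s(B) = B/6
f(L, a) = 52 + 189*L (f(L, a) = -2 + (189*L + 54) = -2 + (54 + 189*L) = 52 + 189*L)
(-26989 + 823)/(f(113, w(J(-2, 3))) + s(-131)) = (-26989 + 823)/((52 + 189*113) + (⅙)*(-131)) = -26166/((52 + 21357) - 131/6) = -26166/(21409 - 131/6) = -26166/128323/6 = -26166*6/128323 = -156996/128323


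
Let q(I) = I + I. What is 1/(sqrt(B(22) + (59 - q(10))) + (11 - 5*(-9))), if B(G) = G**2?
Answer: 56/2613 - sqrt(523)/2613 ≈ 0.012679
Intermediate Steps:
q(I) = 2*I
1/(sqrt(B(22) + (59 - q(10))) + (11 - 5*(-9))) = 1/(sqrt(22**2 + (59 - 2*10)) + (11 - 5*(-9))) = 1/(sqrt(484 + (59 - 1*20)) + (11 + 45)) = 1/(sqrt(484 + (59 - 20)) + 56) = 1/(sqrt(484 + 39) + 56) = 1/(sqrt(523) + 56) = 1/(56 + sqrt(523))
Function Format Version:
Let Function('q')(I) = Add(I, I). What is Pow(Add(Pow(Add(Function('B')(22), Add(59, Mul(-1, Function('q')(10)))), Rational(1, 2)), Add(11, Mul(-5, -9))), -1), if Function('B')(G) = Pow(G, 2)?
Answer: Add(Rational(56, 2613), Mul(Rational(-1, 2613), Pow(523, Rational(1, 2)))) ≈ 0.012679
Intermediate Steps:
Function('q')(I) = Mul(2, I)
Pow(Add(Pow(Add(Function('B')(22), Add(59, Mul(-1, Function('q')(10)))), Rational(1, 2)), Add(11, Mul(-5, -9))), -1) = Pow(Add(Pow(Add(Pow(22, 2), Add(59, Mul(-1, Mul(2, 10)))), Rational(1, 2)), Add(11, Mul(-5, -9))), -1) = Pow(Add(Pow(Add(484, Add(59, Mul(-1, 20))), Rational(1, 2)), Add(11, 45)), -1) = Pow(Add(Pow(Add(484, Add(59, -20)), Rational(1, 2)), 56), -1) = Pow(Add(Pow(Add(484, 39), Rational(1, 2)), 56), -1) = Pow(Add(Pow(523, Rational(1, 2)), 56), -1) = Pow(Add(56, Pow(523, Rational(1, 2))), -1)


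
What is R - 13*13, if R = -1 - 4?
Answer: -174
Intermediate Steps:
R = -5
R - 13*13 = -5 - 13*13 = -5 - 169 = -174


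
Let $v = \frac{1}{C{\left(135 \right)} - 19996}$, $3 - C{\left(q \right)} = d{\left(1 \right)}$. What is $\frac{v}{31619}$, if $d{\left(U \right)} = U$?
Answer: $- \frac{1}{632190286} \approx -1.5818 \cdot 10^{-9}$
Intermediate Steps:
$C{\left(q \right)} = 2$ ($C{\left(q \right)} = 3 - 1 = 2$)
$v = - \frac{1}{19994}$ ($v = \frac{1}{2 - 19996} = \frac{1}{-19994} = - \frac{1}{19994} \approx -5.0015 \cdot 10^{-5}$)
$\frac{v}{31619} = - \frac{1}{19994 \cdot 31619} = \left(- \frac{1}{19994}\right) \frac{1}{31619} = - \frac{1}{632190286}$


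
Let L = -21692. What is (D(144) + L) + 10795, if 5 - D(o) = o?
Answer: -11036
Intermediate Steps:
D(o) = 5 - o
(D(144) + L) + 10795 = ((5 - 1*144) - 21692) + 10795 = ((5 - 144) - 21692) + 10795 = (-139 - 21692) + 10795 = -21831 + 10795 = -11036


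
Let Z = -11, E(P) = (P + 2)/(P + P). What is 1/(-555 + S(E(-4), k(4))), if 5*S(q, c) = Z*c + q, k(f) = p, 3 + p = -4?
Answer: -20/10791 ≈ -0.0018534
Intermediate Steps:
E(P) = (2 + P)/(2*P) (E(P) = (2 + P)/((2*P)) = (2 + P)*(1/(2*P)) = (2 + P)/(2*P))
p = -7 (p = -3 - 4 = -7)
k(f) = -7
S(q, c) = -11*c/5 + q/5 (S(q, c) = (-11*c + q)/5 = (q - 11*c)/5 = -11*c/5 + q/5)
1/(-555 + S(E(-4), k(4))) = 1/(-555 + (-11/5*(-7) + ((½)*(2 - 4)/(-4))/5)) = 1/(-555 + (77/5 + ((½)*(-¼)*(-2))/5)) = 1/(-555 + (77/5 + (⅕)*(¼))) = 1/(-555 + (77/5 + 1/20)) = 1/(-555 + 309/20) = 1/(-10791/20) = -20/10791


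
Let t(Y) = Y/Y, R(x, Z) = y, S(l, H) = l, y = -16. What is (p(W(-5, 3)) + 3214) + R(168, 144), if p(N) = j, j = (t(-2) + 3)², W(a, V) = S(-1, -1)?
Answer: 3214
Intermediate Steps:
R(x, Z) = -16
t(Y) = 1
W(a, V) = -1
j = 16 (j = (1 + 3)² = 4² = 16)
p(N) = 16
(p(W(-5, 3)) + 3214) + R(168, 144) = (16 + 3214) - 16 = 3230 - 16 = 3214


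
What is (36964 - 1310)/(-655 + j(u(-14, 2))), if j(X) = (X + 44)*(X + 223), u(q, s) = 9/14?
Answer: 6988184/1828495 ≈ 3.8218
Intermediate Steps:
u(q, s) = 9/14 (u(q, s) = 9*(1/14) = 9/14)
j(X) = (44 + X)*(223 + X)
(36964 - 1310)/(-655 + j(u(-14, 2))) = (36964 - 1310)/(-655 + (9812 + (9/14)² + 267*(9/14))) = 35654/(-655 + (9812 + 81/196 + 2403/14)) = 35654/(-655 + 1956875/196) = 35654/(1828495/196) = 35654*(196/1828495) = 6988184/1828495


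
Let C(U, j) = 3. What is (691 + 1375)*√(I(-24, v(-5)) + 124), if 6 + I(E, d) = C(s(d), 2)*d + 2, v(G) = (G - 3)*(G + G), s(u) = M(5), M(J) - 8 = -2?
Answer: 12396*√10 ≈ 39200.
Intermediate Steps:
M(J) = 6 (M(J) = 8 - 2 = 6)
s(u) = 6
v(G) = 2*G*(-3 + G) (v(G) = (-3 + G)*(2*G) = 2*G*(-3 + G))
I(E, d) = -4 + 3*d (I(E, d) = -6 + (3*d + 2) = -6 + (2 + 3*d) = -4 + 3*d)
(691 + 1375)*√(I(-24, v(-5)) + 124) = (691 + 1375)*√((-4 + 3*(2*(-5)*(-3 - 5))) + 124) = 2066*√((-4 + 3*(2*(-5)*(-8))) + 124) = 2066*√((-4 + 3*80) + 124) = 2066*√((-4 + 240) + 124) = 2066*√(236 + 124) = 2066*√360 = 2066*(6*√10) = 12396*√10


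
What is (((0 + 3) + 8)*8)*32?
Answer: 2816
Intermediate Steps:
(((0 + 3) + 8)*8)*32 = ((3 + 8)*8)*32 = (11*8)*32 = 88*32 = 2816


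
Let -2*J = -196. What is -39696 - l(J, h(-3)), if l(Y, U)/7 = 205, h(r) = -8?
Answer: -41131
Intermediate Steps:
J = 98 (J = -½*(-196) = 98)
l(Y, U) = 1435 (l(Y, U) = 7*205 = 1435)
-39696 - l(J, h(-3)) = -39696 - 1*1435 = -39696 - 1435 = -41131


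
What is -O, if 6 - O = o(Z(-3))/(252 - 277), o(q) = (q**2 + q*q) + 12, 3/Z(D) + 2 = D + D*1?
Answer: -5193/800 ≈ -6.4912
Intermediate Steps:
Z(D) = 3/(-2 + 2*D) (Z(D) = 3/(-2 + (D + D*1)) = 3/(-2 + (D + D)) = 3/(-2 + 2*D))
o(q) = 12 + 2*q**2 (o(q) = (q**2 + q**2) + 12 = 2*q**2 + 12 = 12 + 2*q**2)
O = 5193/800 (O = 6 - (12 + 2*(3/(2*(-1 - 3)))**2)/(252 - 277) = 6 - (12 + 2*((3/2)/(-4))**2)/(-25) = 6 - (12 + 2*((3/2)*(-1/4))**2)*(-1)/25 = 6 - (12 + 2*(-3/8)**2)*(-1)/25 = 6 - (12 + 2*(9/64))*(-1)/25 = 6 - (12 + 9/32)*(-1)/25 = 6 - 393*(-1)/(32*25) = 6 - 1*(-393/800) = 6 + 393/800 = 5193/800 ≈ 6.4912)
-O = -1*5193/800 = -5193/800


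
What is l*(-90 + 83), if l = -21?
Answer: 147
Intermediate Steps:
l*(-90 + 83) = -21*(-90 + 83) = -21*(-7) = 147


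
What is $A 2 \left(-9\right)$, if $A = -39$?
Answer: $702$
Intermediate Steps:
$A 2 \left(-9\right) = \left(-39\right) 2 \left(-9\right) = \left(-78\right) \left(-9\right) = 702$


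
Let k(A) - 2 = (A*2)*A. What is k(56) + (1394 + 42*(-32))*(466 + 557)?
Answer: 57424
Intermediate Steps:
k(A) = 2 + 2*A² (k(A) = 2 + (A*2)*A = 2 + (2*A)*A = 2 + 2*A²)
k(56) + (1394 + 42*(-32))*(466 + 557) = (2 + 2*56²) + (1394 + 42*(-32))*(466 + 557) = (2 + 2*3136) + (1394 - 1344)*1023 = (2 + 6272) + 50*1023 = 6274 + 51150 = 57424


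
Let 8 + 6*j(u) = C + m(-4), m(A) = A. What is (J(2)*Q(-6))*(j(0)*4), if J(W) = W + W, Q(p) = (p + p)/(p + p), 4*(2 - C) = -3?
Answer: -74/3 ≈ -24.667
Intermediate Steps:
C = 11/4 (C = 2 - ¼*(-3) = 2 + ¾ = 11/4 ≈ 2.7500)
j(u) = -37/24 (j(u) = -4/3 + (11/4 - 4)/6 = -4/3 + (⅙)*(-5/4) = -4/3 - 5/24 = -37/24)
Q(p) = 1 (Q(p) = (2*p)/((2*p)) = (2*p)*(1/(2*p)) = 1)
J(W) = 2*W
(J(2)*Q(-6))*(j(0)*4) = ((2*2)*1)*(-37/24*4) = (4*1)*(-37/6) = 4*(-37/6) = -74/3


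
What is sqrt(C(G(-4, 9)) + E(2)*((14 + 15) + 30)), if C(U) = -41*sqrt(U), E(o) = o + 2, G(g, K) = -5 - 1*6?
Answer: sqrt(236 - 41*I*sqrt(11)) ≈ 15.943 - 4.2646*I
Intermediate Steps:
G(g, K) = -11 (G(g, K) = -5 - 6 = -11)
E(o) = 2 + o
sqrt(C(G(-4, 9)) + E(2)*((14 + 15) + 30)) = sqrt(-41*I*sqrt(11) + (2 + 2)*((14 + 15) + 30)) = sqrt(-41*I*sqrt(11) + 4*(29 + 30)) = sqrt(-41*I*sqrt(11) + 4*59) = sqrt(-41*I*sqrt(11) + 236) = sqrt(236 - 41*I*sqrt(11))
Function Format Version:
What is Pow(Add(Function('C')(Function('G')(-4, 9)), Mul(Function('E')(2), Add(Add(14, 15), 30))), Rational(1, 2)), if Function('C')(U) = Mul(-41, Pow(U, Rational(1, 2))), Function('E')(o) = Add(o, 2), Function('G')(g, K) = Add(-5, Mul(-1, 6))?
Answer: Pow(Add(236, Mul(-41, I, Pow(11, Rational(1, 2)))), Rational(1, 2)) ≈ Add(15.943, Mul(-4.2646, I))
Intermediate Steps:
Function('G')(g, K) = -11 (Function('G')(g, K) = Add(-5, -6) = -11)
Function('E')(o) = Add(2, o)
Pow(Add(Function('C')(Function('G')(-4, 9)), Mul(Function('E')(2), Add(Add(14, 15), 30))), Rational(1, 2)) = Pow(Add(Mul(-41, Pow(-11, Rational(1, 2))), Mul(Add(2, 2), Add(Add(14, 15), 30))), Rational(1, 2)) = Pow(Add(Mul(-41, Mul(I, Pow(11, Rational(1, 2)))), Mul(4, Add(29, 30))), Rational(1, 2)) = Pow(Add(Mul(-41, I, Pow(11, Rational(1, 2))), Mul(4, 59)), Rational(1, 2)) = Pow(Add(Mul(-41, I, Pow(11, Rational(1, 2))), 236), Rational(1, 2)) = Pow(Add(236, Mul(-41, I, Pow(11, Rational(1, 2)))), Rational(1, 2))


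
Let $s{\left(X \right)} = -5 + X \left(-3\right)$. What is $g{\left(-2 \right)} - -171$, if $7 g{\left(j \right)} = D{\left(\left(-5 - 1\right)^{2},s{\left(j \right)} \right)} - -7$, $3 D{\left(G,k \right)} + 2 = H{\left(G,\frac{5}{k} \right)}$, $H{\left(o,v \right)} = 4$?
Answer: $\frac{3614}{21} \approx 172.1$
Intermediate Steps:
$s{\left(X \right)} = -5 - 3 X$
$D{\left(G,k \right)} = \frac{2}{3}$ ($D{\left(G,k \right)} = - \frac{2}{3} + \frac{1}{3} \cdot 4 = - \frac{2}{3} + \frac{4}{3} = \frac{2}{3}$)
$g{\left(j \right)} = \frac{23}{21}$ ($g{\left(j \right)} = \frac{\frac{2}{3} - -7}{7} = \frac{\frac{2}{3} + 7}{7} = \frac{1}{7} \cdot \frac{23}{3} = \frac{23}{21}$)
$g{\left(-2 \right)} - -171 = \frac{23}{21} - -171 = \frac{23}{21} + 171 = \frac{3614}{21}$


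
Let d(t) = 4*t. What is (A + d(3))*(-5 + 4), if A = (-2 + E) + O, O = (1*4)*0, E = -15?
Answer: 5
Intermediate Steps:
O = 0 (O = 4*0 = 0)
A = -17 (A = (-2 - 15) + 0 = -17 + 0 = -17)
(A + d(3))*(-5 + 4) = (-17 + 4*3)*(-5 + 4) = (-17 + 12)*(-1) = -5*(-1) = 5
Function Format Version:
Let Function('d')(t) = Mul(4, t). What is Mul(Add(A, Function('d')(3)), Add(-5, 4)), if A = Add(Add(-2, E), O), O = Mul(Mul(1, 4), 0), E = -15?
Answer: 5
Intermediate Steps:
O = 0 (O = Mul(4, 0) = 0)
A = -17 (A = Add(Add(-2, -15), 0) = Add(-17, 0) = -17)
Mul(Add(A, Function('d')(3)), Add(-5, 4)) = Mul(Add(-17, Mul(4, 3)), Add(-5, 4)) = Mul(Add(-17, 12), -1) = Mul(-5, -1) = 5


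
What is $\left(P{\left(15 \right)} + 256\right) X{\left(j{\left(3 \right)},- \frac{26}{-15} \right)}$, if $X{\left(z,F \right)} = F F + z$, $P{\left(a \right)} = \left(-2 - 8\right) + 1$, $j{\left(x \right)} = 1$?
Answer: $\frac{222547}{225} \approx 989.1$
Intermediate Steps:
$P{\left(a \right)} = -9$ ($P{\left(a \right)} = -10 + 1 = -9$)
$X{\left(z,F \right)} = z + F^{2}$ ($X{\left(z,F \right)} = F^{2} + z = z + F^{2}$)
$\left(P{\left(15 \right)} + 256\right) X{\left(j{\left(3 \right)},- \frac{26}{-15} \right)} = \left(-9 + 256\right) \left(1 + \left(- \frac{26}{-15}\right)^{2}\right) = 247 \left(1 + \left(\left(-26\right) \left(- \frac{1}{15}\right)\right)^{2}\right) = 247 \left(1 + \left(\frac{26}{15}\right)^{2}\right) = 247 \left(1 + \frac{676}{225}\right) = 247 \cdot \frac{901}{225} = \frac{222547}{225}$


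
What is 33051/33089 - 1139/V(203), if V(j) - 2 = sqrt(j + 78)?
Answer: 84531869/9165653 - 1139*sqrt(281)/277 ≈ -59.706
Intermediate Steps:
V(j) = 2 + sqrt(78 + j) (V(j) = 2 + sqrt(j + 78) = 2 + sqrt(78 + j))
33051/33089 - 1139/V(203) = 33051/33089 - 1139/(2 + sqrt(78 + 203)) = 33051*(1/33089) - 1139/(2 + sqrt(281)) = 33051/33089 - 1139/(2 + sqrt(281))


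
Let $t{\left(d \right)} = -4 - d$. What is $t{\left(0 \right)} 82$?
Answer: $-328$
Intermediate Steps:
$t{\left(0 \right)} 82 = \left(-4 - 0\right) 82 = \left(-4 + 0\right) 82 = \left(-4\right) 82 = -328$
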